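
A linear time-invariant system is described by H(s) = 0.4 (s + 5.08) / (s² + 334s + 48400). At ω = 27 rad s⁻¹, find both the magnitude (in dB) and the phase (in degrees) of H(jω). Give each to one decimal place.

|H| = -72.9 dB, ∠H = 68.6°

|j27 + 5.08| = √(27² + 5.08²) = 27.47
|(j27)² + 334(j27) + 48400| = |47671 + j9018| = 4.852e+04
|H(j27)| = 0.4 × 27.47 / 4.852e+04 = 0.00022651
20 log₁₀(0.00022651) = -72.90 dB
∠(j27 + 5.08) = arctan(27/5.08) = 79.34°
∠[(j27)² + 334(j27) + 48400] = ∠[47671 + j9018] = 10.71°
∠H(j27) = 79.34° − 10.71° = 68.63°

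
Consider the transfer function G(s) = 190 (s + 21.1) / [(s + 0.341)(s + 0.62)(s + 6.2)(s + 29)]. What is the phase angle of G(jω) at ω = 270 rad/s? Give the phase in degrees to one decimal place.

∠(j270 + 21.1) = arctan(270/21.1) = 85.53°
∠(j270 + 0.341) = arctan(270/0.341) = 89.93°
∠(j270 + 0.62) = arctan(270/0.62) = 89.87°
∠(j270 + 6.2) = arctan(270/6.2) = 88.68°
∠(j270 + 29) = arctan(270/29) = 83.87°
∠G(j270) = 85.53° − (89.93° + 89.87° + 88.68° + 83.87°) = -266.82°

-266.8°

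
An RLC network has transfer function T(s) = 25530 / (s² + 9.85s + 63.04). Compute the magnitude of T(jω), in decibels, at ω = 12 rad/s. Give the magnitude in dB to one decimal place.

|(j12)² + 9.85(j12) + 63.04| = |-80.96 + j118.2| = 143.3
|T(j12)| = 25530 / 143.3 = 178.2
20 log₁₀(178.2) = 45.02 dB

45.0 dB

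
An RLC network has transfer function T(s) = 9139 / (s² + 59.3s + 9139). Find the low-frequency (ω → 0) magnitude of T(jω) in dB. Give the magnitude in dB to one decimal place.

0.0 dB

T(0) = 9139 / 9139 = 1
20 log₁₀(1) = 0.00 dB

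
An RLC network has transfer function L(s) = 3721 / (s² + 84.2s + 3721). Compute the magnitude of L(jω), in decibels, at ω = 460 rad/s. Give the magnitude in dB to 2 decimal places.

|(j460)² + 84.2(j460) + 3721| = |-2.0788e+05 + j38732| = 2.115e+05
|L(j460)| = 3721 / 2.115e+05 = 0.017597
20 log₁₀(0.017597) = -35.091 dB

-35.09 dB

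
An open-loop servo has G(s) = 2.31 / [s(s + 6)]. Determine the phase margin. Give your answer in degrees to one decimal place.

86.3°

Gain crossover: |G(jω)| = 1 at ω ≈ 0.384 rad s⁻¹.
∠G(j0.384) = −90° − arctan(0.384/6) ≈ -93.66°
PM = 180° + (-93.66°) = 86.34°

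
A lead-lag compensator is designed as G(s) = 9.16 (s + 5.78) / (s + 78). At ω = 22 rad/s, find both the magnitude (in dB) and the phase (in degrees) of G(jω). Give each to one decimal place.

|G| = 8.2 dB, ∠G = 59.5°

|j22 + 5.78| = √(22² + 5.78²) = 22.75
|j22 + 78| = √(22² + 78²) = 81.04
|G(j22)| = 9.16 × 22.75 / 81.04 = 2.571
20 log₁₀(2.571) = 8.20 dB
∠(j22 + 5.78) = arctan(22/5.78) = 75.28°
∠(j22 + 78) = arctan(22/78) = 15.75°
∠G(j22) = 75.28° − 15.75° = 59.53°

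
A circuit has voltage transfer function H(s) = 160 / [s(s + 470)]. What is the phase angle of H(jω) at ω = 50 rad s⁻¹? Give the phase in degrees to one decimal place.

-96.1°

∠(j50 + 470) = arctan(50/470) = 6.07°
∠(j50) = 90.00°
∠H(j50) = − (6.07° + 90.00°) = -96.07°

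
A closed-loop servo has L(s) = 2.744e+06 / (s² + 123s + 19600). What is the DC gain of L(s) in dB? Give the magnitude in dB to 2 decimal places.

L(0) = 2.744e+06 / 19600 = 140
20 log₁₀(140) = 42.923 dB

42.92 dB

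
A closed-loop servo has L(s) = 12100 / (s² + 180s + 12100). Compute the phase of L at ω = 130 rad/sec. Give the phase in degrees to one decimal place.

-101.6 deg

∠[(j130)² + 180(j130) + 12100] = ∠[-4800 + j23400] = 101.59°
∠L(j130) = −101.59° = -101.59°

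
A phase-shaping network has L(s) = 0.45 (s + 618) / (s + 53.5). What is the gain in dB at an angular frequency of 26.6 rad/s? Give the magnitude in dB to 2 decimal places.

|j26.6 + 618| = √(26.6² + 618²) = 618.6
|j26.6 + 53.5| = √(26.6² + 53.5²) = 59.75
|L(j26.6)| = 0.45 × 618.6 / 59.75 = 4.6589
20 log₁₀(4.6589) = 13.366 dB

13.37 dB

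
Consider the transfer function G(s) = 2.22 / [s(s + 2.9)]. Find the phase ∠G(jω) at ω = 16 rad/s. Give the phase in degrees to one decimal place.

-169.7 deg

∠(j16 + 2.9) = arctan(16/2.9) = 79.73°
∠(j16) = 90.00°
∠G(j16) = − (79.73° + 90.00°) = -169.73°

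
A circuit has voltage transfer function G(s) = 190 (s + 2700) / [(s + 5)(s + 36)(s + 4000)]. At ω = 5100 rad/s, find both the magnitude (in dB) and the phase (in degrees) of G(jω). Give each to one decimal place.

|j5100 + 2700| = √(5100² + 2700²) = 5771
|j5100 + 5| = √(5100² + 5²) = 5100
|j5100 + 36| = √(5100² + 36²) = 5100
|j5100 + 4000| = √(5100² + 4000²) = 6482
|G(j5100)| = 190 × 5771 / (5100 × 5100 × 6482) = 6.5035e-06
20 log₁₀(6.5035e-06) = -103.74 dB
∠(j5100 + 2700) = arctan(5100/2700) = 62.10°
∠(j5100 + 5) = arctan(5100/5) = 89.94°
∠(j5100 + 36) = arctan(5100/36) = 89.60°
∠(j5100 + 4000) = arctan(5100/4000) = 51.89°
∠G(j5100) = 62.10° − (89.94° + 89.60° + 51.89°) = -169.33°

|G| = -103.7 dB, ∠G = -169.3°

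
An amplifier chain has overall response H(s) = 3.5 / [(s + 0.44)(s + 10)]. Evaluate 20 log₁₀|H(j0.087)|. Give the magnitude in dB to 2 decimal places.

-2.15 dB

|j0.087 + 0.44| = √(0.087² + 0.44²) = 0.4485
|j0.087 + 10| = √(0.087² + 10²) = 10
|H(j0.087)| = 3.5 / (0.4485 × 10) = 0.78032
20 log₁₀(0.78032) = -2.155 dB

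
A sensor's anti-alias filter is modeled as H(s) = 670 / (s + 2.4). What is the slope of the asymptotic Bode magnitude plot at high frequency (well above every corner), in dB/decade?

-20 dB/decade

With 0 zeros and 1 pole, the high-frequency asymptotic slope is 20 × (0 − 1) = -20 dB/decade.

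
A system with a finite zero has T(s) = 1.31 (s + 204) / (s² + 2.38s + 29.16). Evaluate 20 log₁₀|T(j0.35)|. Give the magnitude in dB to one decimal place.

19.3 dB

|j0.35 + 204| = √(0.35² + 204²) = 204
|(j0.35)² + 2.38(j0.35) + 29.16| = |29.038 + j0.833| = 29.05
|T(j0.35)| = 1.31 × 204 / 29.05 = 9.1995
20 log₁₀(9.1995) = 19.28 dB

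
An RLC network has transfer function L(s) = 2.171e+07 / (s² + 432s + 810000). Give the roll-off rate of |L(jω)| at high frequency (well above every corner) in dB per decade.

With 0 zeros and 2 poles, the high-frequency asymptotic slope is 20 × (0 − 2) = -40 dB/decade.

-40 dB/decade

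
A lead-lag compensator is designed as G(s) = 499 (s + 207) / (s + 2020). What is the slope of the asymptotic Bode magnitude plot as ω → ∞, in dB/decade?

With 1 zero and 1 pole, the high-frequency asymptotic slope is 20 × (1 − 1) = 0 dB/decade.

0 dB/decade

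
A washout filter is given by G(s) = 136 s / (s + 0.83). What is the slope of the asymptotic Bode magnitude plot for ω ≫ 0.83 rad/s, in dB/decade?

0 dB/decade

With 1 zero and 1 pole, the high-frequency asymptotic slope is 20 × (1 − 1) = 0 dB/decade.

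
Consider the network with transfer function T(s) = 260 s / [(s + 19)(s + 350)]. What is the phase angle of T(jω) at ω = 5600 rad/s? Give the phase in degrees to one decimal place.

-86.2 deg

∠(j5600) = 90.00°
∠(j5600 + 19) = arctan(5600/19) = 89.81°
∠(j5600 + 350) = arctan(5600/350) = 86.42°
∠T(j5600) = 90.00° − (89.81° + 86.42°) = -86.23°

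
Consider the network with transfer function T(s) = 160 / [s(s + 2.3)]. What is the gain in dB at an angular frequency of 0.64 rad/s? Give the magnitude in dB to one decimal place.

40.4 dB

|j0.64 + 2.3| = √(0.64² + 2.3²) = 2.387
|j0.64| = 0.64
|T(j0.64)| = 160 / (2.387 × 0.64) = 104.72
20 log₁₀(104.72) = 40.40 dB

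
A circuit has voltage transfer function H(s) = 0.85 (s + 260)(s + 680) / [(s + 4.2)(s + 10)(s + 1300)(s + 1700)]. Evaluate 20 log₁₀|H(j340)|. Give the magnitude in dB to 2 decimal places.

|j340 + 260| = √(340² + 260²) = 428
|j340 + 680| = √(340² + 680²) = 760.3
|j340 + 4.2| = √(340² + 4.2²) = 340
|j340 + 10| = √(340² + 10²) = 340.1
|j340 + 1300| = √(340² + 1300²) = 1344
|j340 + 1700| = √(340² + 1700²) = 1734
|H(j340)| = 0.85 × 428 × 760.3 / (340 × 340.1 × 1344 × 1734) = 1.0266e-06
20 log₁₀(1.0266e-06) = -119.772 dB

-119.77 dB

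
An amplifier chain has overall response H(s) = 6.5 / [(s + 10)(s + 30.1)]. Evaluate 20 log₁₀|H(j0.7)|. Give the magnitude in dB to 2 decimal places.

|j0.7 + 10| = √(0.7² + 10²) = 10.02
|j0.7 + 30.1| = √(0.7² + 30.1²) = 30.11
|H(j0.7)| = 6.5 / (10.02 × 30.11) = 0.021536
20 log₁₀(0.021536) = -33.337 dB

-33.34 dB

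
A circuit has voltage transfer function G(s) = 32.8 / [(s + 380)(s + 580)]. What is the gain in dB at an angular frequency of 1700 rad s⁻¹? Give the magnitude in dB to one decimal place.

-99.6 dB

|j1700 + 380| = √(1700² + 380²) = 1742
|j1700 + 580| = √(1700² + 580²) = 1796
|G(j1700)| = 32.8 / (1742 × 1796) = 1.0483e-05
20 log₁₀(1.0483e-05) = -99.59 dB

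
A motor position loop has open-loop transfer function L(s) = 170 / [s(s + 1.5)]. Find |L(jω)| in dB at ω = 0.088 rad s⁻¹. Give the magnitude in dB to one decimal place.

|j0.088 + 1.5| = √(0.088² + 1.5²) = 1.503
|j0.088| = 0.088
|L(j0.088)| = 170 / (1.503 × 0.088) = 1285.7
20 log₁₀(1285.7) = 62.18 dB

62.2 dB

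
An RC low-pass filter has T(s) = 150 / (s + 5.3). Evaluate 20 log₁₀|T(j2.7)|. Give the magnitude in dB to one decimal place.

|j2.7 + 5.3| = √(2.7² + 5.3²) = 5.948
|T(j2.7)| = 150 / 5.948 = 25.218
20 log₁₀(25.218) = 28.03 dB

28.0 dB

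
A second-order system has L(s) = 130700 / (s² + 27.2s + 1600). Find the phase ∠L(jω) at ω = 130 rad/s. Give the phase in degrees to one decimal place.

∠[(j130)² + 27.2(j130) + 1600] = ∠[-15300 + j3536] = 166.99°
∠L(j130) = −166.99° = -166.99°

-167.0 deg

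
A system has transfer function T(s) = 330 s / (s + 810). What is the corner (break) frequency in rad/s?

The single real pole at s = −810 gives a corner at ω = 810 rad/s.

810 rad/s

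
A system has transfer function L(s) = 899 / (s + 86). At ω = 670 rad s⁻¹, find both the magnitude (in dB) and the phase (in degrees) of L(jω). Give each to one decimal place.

|j670 + 86| = √(670² + 86²) = 675.5
|L(j670)| = 899 / 675.5 = 1.3309
20 log₁₀(1.3309) = 2.48 dB
∠(j670 + 86) = arctan(670/86) = 82.69°
∠L(j670) = −82.69° = -82.69°

|L| = 2.5 dB, ∠L = -82.7°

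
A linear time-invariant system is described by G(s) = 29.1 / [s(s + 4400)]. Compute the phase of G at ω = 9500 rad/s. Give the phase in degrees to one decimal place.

-155.1°

∠(j9500 + 4400) = arctan(9500/4400) = 65.15°
∠(j9500) = 90.00°
∠G(j9500) = − (65.15° + 90.00°) = -155.15°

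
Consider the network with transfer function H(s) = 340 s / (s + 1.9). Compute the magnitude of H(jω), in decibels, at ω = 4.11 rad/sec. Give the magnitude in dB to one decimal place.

|j4.11| = 4.11
|j4.11 + 1.9| = √(4.11² + 1.9²) = 4.528
|H(j4.11)| = 340 × 4.11 / 4.528 = 308.62
20 log₁₀(308.62) = 49.79 dB

49.8 dB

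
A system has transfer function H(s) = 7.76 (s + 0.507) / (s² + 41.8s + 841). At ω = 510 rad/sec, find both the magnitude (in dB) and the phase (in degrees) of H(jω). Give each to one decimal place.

|H| = -36.4 dB, ∠H = -85.4 deg

|j510 + 0.507| = √(510² + 0.507²) = 510
|(j510)² + 41.8(j510) + 841| = |-2.5926e+05 + j21318| = 2.601e+05
|H(j510)| = 7.76 × 510 / 2.601e+05 = 0.015214
20 log₁₀(0.015214) = -36.36 dB
∠(j510 + 0.507) = arctan(510/0.507) = 89.94°
∠[(j510)² + 41.8(j510) + 841] = ∠[-2.5926e+05 + j21318] = 175.30°
∠H(j510) = 89.94° − 175.30° = -85.36°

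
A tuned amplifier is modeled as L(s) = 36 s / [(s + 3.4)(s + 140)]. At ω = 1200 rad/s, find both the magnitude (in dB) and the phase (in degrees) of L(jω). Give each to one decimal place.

|j1200| = 1200
|j1200 + 3.4| = √(1200² + 3.4²) = 1200
|j1200 + 140| = √(1200² + 140²) = 1208
|L(j1200)| = 36 × 1200 / (1200 × 1208) = 0.029798
20 log₁₀(0.029798) = -30.52 dB
∠(j1200) = 90.00°
∠(j1200 + 3.4) = arctan(1200/3.4) = 89.84°
∠(j1200 + 140) = arctan(1200/140) = 83.35°
∠L(j1200) = 90.00° − (89.84° + 83.35°) = -83.18°

|L| = -30.5 dB, ∠L = -83.2°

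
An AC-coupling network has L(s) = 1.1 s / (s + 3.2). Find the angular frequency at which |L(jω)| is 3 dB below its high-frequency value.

For a single-pole high-pass, the −3 dB point is at the pole: ω = 3.2 rad/sec.

3.2 rad/sec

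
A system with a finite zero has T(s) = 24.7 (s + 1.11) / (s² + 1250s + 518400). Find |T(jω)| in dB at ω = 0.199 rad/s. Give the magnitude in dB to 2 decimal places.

|j0.199 + 1.11| = √(0.199² + 1.11²) = 1.128
|(j0.199)² + 1250(j0.199) + 518400| = |5.184e+05 + j248.75| = 5.184e+05
|T(j0.199)| = 24.7 × 1.128 / 5.184e+05 = 5.3731e-05
20 log₁₀(5.3731e-05) = -85.396 dB

-85.40 dB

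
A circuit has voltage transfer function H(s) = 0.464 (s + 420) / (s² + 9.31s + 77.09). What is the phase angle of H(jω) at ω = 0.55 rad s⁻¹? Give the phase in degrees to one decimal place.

-3.7 deg

∠(j0.55 + 420) = arctan(0.55/420) = 0.08°
∠[(j0.55)² + 9.31(j0.55) + 77.09] = ∠[76.788 + j5.1205] = 3.82°
∠H(j0.55) = 0.08° − 3.82° = -3.74°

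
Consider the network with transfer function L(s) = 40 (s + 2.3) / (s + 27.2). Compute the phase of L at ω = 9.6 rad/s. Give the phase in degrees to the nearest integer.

57°

∠(j9.6 + 2.3) = arctan(9.6/2.3) = 76.53°
∠(j9.6 + 27.2) = arctan(9.6/27.2) = 19.44°
∠L(j9.6) = 76.53° − 19.44° = 57.09°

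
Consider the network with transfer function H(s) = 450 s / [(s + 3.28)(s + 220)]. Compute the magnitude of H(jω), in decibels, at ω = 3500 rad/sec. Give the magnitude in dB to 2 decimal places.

-17.83 dB

|j3500| = 3500
|j3500 + 3.28| = √(3500² + 3.28²) = 3500
|j3500 + 220| = √(3500² + 220²) = 3507
|H(j3500)| = 450 × 3500 / (3500 × 3507) = 0.12832
20 log₁₀(0.12832) = -17.834 dB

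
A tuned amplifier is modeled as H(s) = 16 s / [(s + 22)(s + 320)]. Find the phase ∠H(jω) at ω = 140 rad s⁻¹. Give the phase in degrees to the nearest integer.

-15°

∠(j140) = 90.00°
∠(j140 + 22) = arctan(140/22) = 81.07°
∠(j140 + 320) = arctan(140/320) = 23.63°
∠H(j140) = 90.00° − (81.07° + 23.63°) = -14.70°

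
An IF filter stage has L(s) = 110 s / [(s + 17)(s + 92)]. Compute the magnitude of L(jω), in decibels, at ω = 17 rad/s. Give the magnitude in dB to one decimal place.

|j17| = 17
|j17 + 17| = √(17² + 17²) = 24.04
|j17 + 92| = √(17² + 92²) = 93.56
|L(j17)| = 110 × 17 / (24.04 × 93.56) = 0.83138
20 log₁₀(0.83138) = -1.60 dB

-1.6 dB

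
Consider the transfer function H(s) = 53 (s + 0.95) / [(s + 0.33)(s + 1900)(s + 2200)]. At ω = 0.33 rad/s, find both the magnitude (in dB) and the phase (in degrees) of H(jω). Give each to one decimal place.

|j0.33 + 0.95| = √(0.33² + 0.95²) = 1.006
|j0.33 + 0.33| = √(0.33² + 0.33²) = 0.4667
|j0.33 + 1900| = √(0.33² + 1900²) = 1900
|j0.33 + 2200| = √(0.33² + 2200²) = 2200
|H(j0.33)| = 53 × 1.006 / (0.4667 × 1900 × 2200) = 2.7323e-05
20 log₁₀(2.7323e-05) = -91.27 dB
∠(j0.33 + 0.95) = arctan(0.33/0.95) = 19.16°
∠(j0.33 + 0.33) = arctan(0.33/0.33) = 45.00°
∠(j0.33 + 1900) = arctan(0.33/1900) = 0.01°
∠(j0.33 + 2200) = arctan(0.33/2200) = 0.01°
∠H(j0.33) = 19.16° − (45.00° + 0.01° + 0.01°) = -25.86°

|H| = -91.3 dB, ∠H = -25.9°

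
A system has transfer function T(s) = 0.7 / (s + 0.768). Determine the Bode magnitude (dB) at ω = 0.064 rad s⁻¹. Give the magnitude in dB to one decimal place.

-0.8 dB

|j0.064 + 0.768| = √(0.064² + 0.768²) = 0.7707
|T(j0.064)| = 0.7 / 0.7707 = 0.90831
20 log₁₀(0.90831) = -0.84 dB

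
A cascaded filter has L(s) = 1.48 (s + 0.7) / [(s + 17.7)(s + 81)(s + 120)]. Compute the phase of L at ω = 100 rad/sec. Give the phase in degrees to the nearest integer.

∠(j100 + 0.7) = arctan(100/0.7) = 89.60°
∠(j100 + 17.7) = arctan(100/17.7) = 79.96°
∠(j100 + 81) = arctan(100/81) = 50.99°
∠(j100 + 120) = arctan(100/120) = 39.81°
∠L(j100) = 89.60° − (79.96° + 50.99° + 39.81°) = -81.16°

-81°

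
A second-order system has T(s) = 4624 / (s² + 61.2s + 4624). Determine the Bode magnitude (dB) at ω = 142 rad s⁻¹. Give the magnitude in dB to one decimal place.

|(j142)² + 61.2(j142) + 4624| = |-15540 + j8690.4| = 1.78e+04
|T(j142)| = 4624 / 1.78e+04 = 0.2597
20 log₁₀(0.2597) = -11.71 dB

-11.7 dB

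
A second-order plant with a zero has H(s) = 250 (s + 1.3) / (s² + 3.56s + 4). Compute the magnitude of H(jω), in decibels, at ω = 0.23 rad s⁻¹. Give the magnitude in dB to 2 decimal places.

|j0.23 + 1.3| = √(0.23² + 1.3²) = 1.32
|(j0.23)² + 3.56(j0.23) + 4| = |3.9471 + j0.8188| = 4.031
|H(j0.23)| = 250 × 1.32 / 4.031 = 81.875
20 log₁₀(81.875) = 38.263 dB

38.26 dB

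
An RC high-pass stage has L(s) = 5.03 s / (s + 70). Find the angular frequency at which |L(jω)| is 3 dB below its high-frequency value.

70 rad/s

For a single-pole high-pass, the −3 dB point is at the pole: ω = 70 rad/s.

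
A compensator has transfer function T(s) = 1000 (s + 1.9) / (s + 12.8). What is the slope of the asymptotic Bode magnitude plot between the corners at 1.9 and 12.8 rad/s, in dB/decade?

20 dB/decade

In this band the factors already past their corner are: zero at 1.9; net slope = 20 dB/decade.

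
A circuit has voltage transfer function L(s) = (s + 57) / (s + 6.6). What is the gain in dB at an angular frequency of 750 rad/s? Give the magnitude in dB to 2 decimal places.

|j750 + 57| = √(750² + 57²) = 752.2
|j750 + 6.6| = √(750² + 6.6²) = 750
|L(j750)| = 1 × 752.2 / 750 = 1.0028
20 log₁₀(1.0028) = 0.025 dB

0.02 dB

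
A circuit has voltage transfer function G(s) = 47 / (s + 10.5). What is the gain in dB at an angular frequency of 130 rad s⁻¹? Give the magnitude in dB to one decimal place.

|j130 + 10.5| = √(130² + 10.5²) = 130.4
|G(j130)| = 47 / 130.4 = 0.36036
20 log₁₀(0.36036) = -8.87 dB

-8.9 dB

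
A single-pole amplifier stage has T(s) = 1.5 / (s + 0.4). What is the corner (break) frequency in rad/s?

0.4 rad/s

The single real pole at s = −0.4 gives a corner at ω = 0.4 rad/s.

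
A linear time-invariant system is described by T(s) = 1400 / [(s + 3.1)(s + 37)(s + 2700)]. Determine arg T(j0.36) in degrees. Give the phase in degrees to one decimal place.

-7.2°

∠(j0.36 + 3.1) = arctan(0.36/3.1) = 6.62°
∠(j0.36 + 37) = arctan(0.36/37) = 0.56°
∠(j0.36 + 2700) = arctan(0.36/2700) = 0.01°
∠T(j0.36) = − (6.62° + 0.56° + 0.01°) = -7.19°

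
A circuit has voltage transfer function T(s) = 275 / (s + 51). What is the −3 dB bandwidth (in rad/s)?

51 rad/s

For a single-pole low-pass, the −3 dB point is at the pole: ω = 51 rad/s.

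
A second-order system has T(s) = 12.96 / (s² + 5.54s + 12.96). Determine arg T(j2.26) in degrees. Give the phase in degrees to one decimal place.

∠[(j2.26)² + 5.54(j2.26) + 12.96] = ∠[7.8524 + j12.52] = 57.91°
∠T(j2.26) = −57.91° = -57.91°

-57.9 deg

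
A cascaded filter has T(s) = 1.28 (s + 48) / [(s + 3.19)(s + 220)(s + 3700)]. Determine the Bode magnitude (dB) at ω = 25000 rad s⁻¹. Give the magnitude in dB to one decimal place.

|j25000 + 48| = √(25000² + 48²) = 2.5e+04
|j25000 + 3.19| = √(25000² + 3.19²) = 2.5e+04
|j25000 + 220| = √(25000² + 220²) = 2.5e+04
|j25000 + 3700| = √(25000² + 3700²) = 2.527e+04
|T(j25000)| = 1.28 × 2.5e+04 / (2.5e+04 × 2.5e+04 × 2.527e+04) = 2.0259e-09
20 log₁₀(2.0259e-09) = -173.87 dB

-173.9 dB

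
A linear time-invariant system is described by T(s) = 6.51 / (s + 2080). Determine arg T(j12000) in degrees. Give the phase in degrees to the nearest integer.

-80°

∠(j12000 + 2080) = arctan(12000/2080) = 80.17°
∠T(j12000) = −80.17° = -80.17°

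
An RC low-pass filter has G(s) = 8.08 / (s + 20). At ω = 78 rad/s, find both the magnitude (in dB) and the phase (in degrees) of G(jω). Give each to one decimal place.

|j78 + 20| = √(78² + 20²) = 80.52
|G(j78)| = 8.08 / 80.52 = 0.10034
20 log₁₀(0.10034) = -19.97 dB
∠(j78 + 20) = arctan(78/20) = 75.62°
∠G(j78) = −75.62° = -75.62°

|G| = -20.0 dB, ∠G = -75.6 deg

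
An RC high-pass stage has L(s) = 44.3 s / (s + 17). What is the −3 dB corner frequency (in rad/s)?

17 rad/s

For a single-pole high-pass, the −3 dB point is at the pole: ω = 17 rad/s.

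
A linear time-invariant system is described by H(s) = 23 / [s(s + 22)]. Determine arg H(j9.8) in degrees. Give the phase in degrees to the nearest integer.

-114°

∠(j9.8 + 22) = arctan(9.8/22) = 24.01°
∠(j9.8) = 90.00°
∠H(j9.8) = − (24.01° + 90.00°) = -114.01°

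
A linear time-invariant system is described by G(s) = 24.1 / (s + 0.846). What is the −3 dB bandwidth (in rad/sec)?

For a single-pole low-pass, the −3 dB point is at the pole: ω = 0.846 rad/sec.

0.846 rad/sec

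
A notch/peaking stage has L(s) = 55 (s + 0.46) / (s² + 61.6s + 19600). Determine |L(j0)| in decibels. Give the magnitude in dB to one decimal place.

-57.8 dB

L(0) = 55 × 0.46 / 19600 = 0.0012908
20 log₁₀(0.0012908) = -57.78 dB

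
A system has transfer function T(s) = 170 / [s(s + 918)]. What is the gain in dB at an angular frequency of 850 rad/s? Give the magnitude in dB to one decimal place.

-75.9 dB

|j850 + 918| = √(850² + 918²) = 1251
|j850| = 850
|T(j850)| = 170 / (1251 × 850) = 0.00015986
20 log₁₀(0.00015986) = -75.93 dB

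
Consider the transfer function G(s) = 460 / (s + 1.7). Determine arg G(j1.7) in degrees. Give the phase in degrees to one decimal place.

-45.0°

∠(j1.7 + 1.7) = arctan(1.7/1.7) = 45.00°
∠G(j1.7) = −45.00° = -45.00°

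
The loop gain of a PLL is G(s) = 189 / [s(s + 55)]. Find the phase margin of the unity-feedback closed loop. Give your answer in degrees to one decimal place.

Gain crossover: |G(jω)| = 1 at ω ≈ 3.43 rad/s.
∠G(j3.43) = −90° − arctan(3.43/55) ≈ -93.57°
PM = 180° + (-93.57°) = 86.43°

86.4°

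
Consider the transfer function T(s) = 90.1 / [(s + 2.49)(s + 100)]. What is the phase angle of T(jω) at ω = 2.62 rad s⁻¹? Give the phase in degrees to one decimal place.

∠(j2.62 + 2.49) = arctan(2.62/2.49) = 46.46°
∠(j2.62 + 100) = arctan(2.62/100) = 1.50°
∠T(j2.62) = − (46.46° + 1.50°) = -47.96°

-48.0°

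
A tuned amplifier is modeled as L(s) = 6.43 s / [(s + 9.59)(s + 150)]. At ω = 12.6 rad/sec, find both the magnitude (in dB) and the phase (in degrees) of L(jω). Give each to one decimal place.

|j12.6| = 12.6
|j12.6 + 9.59| = √(12.6² + 9.59²) = 15.83
|j12.6 + 150| = √(12.6² + 150²) = 150.5
|L(j12.6)| = 6.43 × 12.6 / (15.83 × 150.5) = 0.033991
20 log₁₀(0.033991) = -29.37 dB
∠(j12.6) = 90.00°
∠(j12.6 + 9.59) = arctan(12.6/9.59) = 52.72°
∠(j12.6 + 150) = arctan(12.6/150) = 4.80°
∠L(j12.6) = 90.00° − (52.72° + 4.80°) = 32.47°

|L| = -29.4 dB, ∠L = 32.5°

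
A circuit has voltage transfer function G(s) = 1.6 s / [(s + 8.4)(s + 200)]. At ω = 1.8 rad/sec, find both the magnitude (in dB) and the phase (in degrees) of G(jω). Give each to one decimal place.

|G| = -55.5 dB, ∠G = 77.4°

|j1.8| = 1.8
|j1.8 + 8.4| = √(1.8² + 8.4²) = 8.591
|j1.8 + 200| = √(1.8² + 200²) = 200
|G(j1.8)| = 1.6 × 1.8 / (8.591 × 200) = 0.0016762
20 log₁₀(0.0016762) = -55.51 dB
∠(j1.8) = 90.00°
∠(j1.8 + 8.4) = arctan(1.8/8.4) = 12.09°
∠(j1.8 + 200) = arctan(1.8/200) = 0.52°
∠G(j1.8) = 90.00° − (12.09° + 0.52°) = 77.39°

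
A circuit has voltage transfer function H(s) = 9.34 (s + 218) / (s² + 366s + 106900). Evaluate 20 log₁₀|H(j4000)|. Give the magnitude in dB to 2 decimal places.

-52.60 dB

|j4000 + 218| = √(4000² + 218²) = 4006
|(j4000)² + 366(j4000) + 106900| = |-1.5893e+07 + j1.464e+06| = 1.596e+07
|H(j4000)| = 9.34 × 4006 / 1.596e+07 = 0.0023443
20 log₁₀(0.0023443) = -52.600 dB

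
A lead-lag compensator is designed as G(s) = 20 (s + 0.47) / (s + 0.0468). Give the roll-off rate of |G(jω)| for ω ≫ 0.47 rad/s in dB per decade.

0 dB/decade

With 1 zero and 1 pole, the high-frequency asymptotic slope is 20 × (1 − 1) = 0 dB/decade.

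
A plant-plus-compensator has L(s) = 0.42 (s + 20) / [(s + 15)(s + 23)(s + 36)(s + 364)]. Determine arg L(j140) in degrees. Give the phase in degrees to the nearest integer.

-179°

∠(j140 + 20) = arctan(140/20) = 81.87°
∠(j140 + 15) = arctan(140/15) = 83.88°
∠(j140 + 23) = arctan(140/23) = 80.67°
∠(j140 + 36) = arctan(140/36) = 75.58°
∠(j140 + 364) = arctan(140/364) = 21.04°
∠L(j140) = 81.87° − (83.88° + 80.67° + 75.58° + 21.04°) = -179.30°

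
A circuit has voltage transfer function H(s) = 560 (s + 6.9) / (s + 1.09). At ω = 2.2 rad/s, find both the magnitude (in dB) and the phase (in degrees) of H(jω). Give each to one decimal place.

|H| = 64.4 dB, ∠H = -46.0°

|j2.2 + 6.9| = √(2.2² + 6.9²) = 7.242
|j2.2 + 1.09| = √(2.2² + 1.09²) = 2.455
|H(j2.2)| = 560 × 7.242 / 2.455 = 1651.8
20 log₁₀(1651.8) = 64.36 dB
∠(j2.2 + 6.9) = arctan(2.2/6.9) = 17.68°
∠(j2.2 + 1.09) = arctan(2.2/1.09) = 63.64°
∠H(j2.2) = 17.68° − 63.64° = -45.96°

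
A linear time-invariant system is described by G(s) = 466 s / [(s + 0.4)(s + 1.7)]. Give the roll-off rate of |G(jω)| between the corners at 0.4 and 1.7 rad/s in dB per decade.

In this band the factors already past their corner are: 1 differentiator zero, pole at 0.4; net slope = 0 dB/decade.

0 dB/decade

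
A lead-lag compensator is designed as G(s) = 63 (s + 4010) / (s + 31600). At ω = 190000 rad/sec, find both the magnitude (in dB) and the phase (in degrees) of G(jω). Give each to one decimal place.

|j190000 + 4010| = √(190000² + 4010²) = 1.9e+05
|j190000 + 31600| = √(190000² + 31600²) = 1.926e+05
|G(j190000)| = 63 × 1.9e+05 / 1.926e+05 = 62.16
20 log₁₀(62.16) = 35.87 dB
∠(j190000 + 4010) = arctan(190000/4010) = 88.79°
∠(j190000 + 31600) = arctan(190000/31600) = 80.56°
∠G(j190000) = 88.79° − 80.56° = 8.23°

|G| = 35.9 dB, ∠G = 8.2 deg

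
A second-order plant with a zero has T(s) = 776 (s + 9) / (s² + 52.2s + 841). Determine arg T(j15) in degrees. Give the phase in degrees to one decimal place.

∠(j15 + 9) = arctan(15/9) = 59.04°
∠[(j15)² + 52.2(j15) + 841] = ∠[616 + j783] = 51.81°
∠T(j15) = 59.04° − 51.81° = 7.23°

7.2°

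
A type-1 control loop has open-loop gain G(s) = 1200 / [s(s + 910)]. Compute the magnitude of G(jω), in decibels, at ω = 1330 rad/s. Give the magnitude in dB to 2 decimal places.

|j1330 + 910| = √(1330² + 910²) = 1612
|j1330| = 1330
|G(j1330)| = 1200 / (1612 × 1330) = 0.00055988
20 log₁₀(0.00055988) = -65.038 dB

-65.04 dB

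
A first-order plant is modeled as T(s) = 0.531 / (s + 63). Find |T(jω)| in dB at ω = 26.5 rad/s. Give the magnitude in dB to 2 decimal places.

|j26.5 + 63| = √(26.5² + 63²) = 68.35
|T(j26.5)| = 0.531 / 68.35 = 0.0077692
20 log₁₀(0.0077692) = -42.192 dB

-42.19 dB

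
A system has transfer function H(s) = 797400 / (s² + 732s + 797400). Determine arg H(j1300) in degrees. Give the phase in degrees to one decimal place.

∠[(j1300)² + 732(j1300) + 797400] = ∠[-8.926e+05 + j9.516e+05] = 133.17°
∠H(j1300) = −133.17° = -133.17°

-133.2°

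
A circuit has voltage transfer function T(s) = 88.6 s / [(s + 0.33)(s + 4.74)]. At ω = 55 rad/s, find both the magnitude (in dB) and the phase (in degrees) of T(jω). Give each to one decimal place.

|j55| = 55
|j55 + 0.33| = √(55² + 0.33²) = 55
|j55 + 4.74| = √(55² + 4.74²) = 55.2
|T(j55)| = 88.6 × 55 / (55 × 55.2) = 1.6049
20 log₁₀(1.6049) = 4.11 dB
∠(j55) = 90.00°
∠(j55 + 0.33) = arctan(55/0.33) = 89.66°
∠(j55 + 4.74) = arctan(55/4.74) = 85.07°
∠T(j55) = 90.00° − (89.66° + 85.07°) = -84.73°

|T| = 4.1 dB, ∠T = -84.7°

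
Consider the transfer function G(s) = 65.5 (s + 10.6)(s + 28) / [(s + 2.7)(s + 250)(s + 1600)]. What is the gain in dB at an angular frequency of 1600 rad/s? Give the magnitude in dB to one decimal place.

|j1600 + 10.6| = √(1600² + 10.6²) = 1600
|j1600 + 28| = √(1600² + 28²) = 1600
|j1600 + 2.7| = √(1600² + 2.7²) = 1600
|j1600 + 250| = √(1600² + 250²) = 1619
|j1600 + 1600| = √(1600² + 1600²) = 2263
|G(j1600)| = 65.5 × 1600 × 1600 / (1600 × 1619 × 2263) = 0.028605
20 log₁₀(0.028605) = -30.87 dB

-30.9 dB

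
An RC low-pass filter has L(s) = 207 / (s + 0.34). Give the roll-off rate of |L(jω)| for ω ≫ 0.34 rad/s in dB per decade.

-20 dB/decade

With 0 zeros and 1 pole, the high-frequency asymptotic slope is 20 × (0 − 1) = -20 dB/decade.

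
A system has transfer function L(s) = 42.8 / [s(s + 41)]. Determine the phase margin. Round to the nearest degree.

89°

Gain crossover: |L(jω)| = 1 at ω ≈ 1.04 rad/sec.
∠L(j1.04) = −90° − arctan(1.04/41) ≈ -91.46°
PM = 180° + (-91.46°) = 88.54°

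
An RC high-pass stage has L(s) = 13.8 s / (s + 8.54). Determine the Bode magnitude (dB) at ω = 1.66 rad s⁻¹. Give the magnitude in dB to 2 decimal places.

|j1.66| = 1.66
|j1.66 + 8.54| = √(1.66² + 8.54²) = 8.7
|L(j1.66)| = 13.8 × 1.66 / 8.7 = 2.6332
20 log₁₀(2.6332) = 8.410 dB

8.41 dB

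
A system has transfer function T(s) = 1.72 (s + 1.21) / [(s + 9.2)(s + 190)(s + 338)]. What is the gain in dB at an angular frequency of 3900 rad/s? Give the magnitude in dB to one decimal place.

|j3900 + 1.21| = √(3900² + 1.21²) = 3900
|j3900 + 9.2| = √(3900² + 9.2²) = 3900
|j3900 + 190| = √(3900² + 190²) = 3905
|j3900 + 338| = √(3900² + 338²) = 3915
|T(j3900)| = 1.72 × 3900 / (3900 × 3905 × 3915) = 1.1253e-07
20 log₁₀(1.1253e-07) = -138.97 dB

-139.0 dB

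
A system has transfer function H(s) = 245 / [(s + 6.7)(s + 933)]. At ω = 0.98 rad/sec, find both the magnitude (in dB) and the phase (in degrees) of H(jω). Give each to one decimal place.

|j0.98 + 6.7| = √(0.98² + 6.7²) = 6.771
|j0.98 + 933| = √(0.98² + 933²) = 933
|H(j0.98)| = 245 / (6.771 × 933) = 0.03878
20 log₁₀(0.03878) = -28.23 dB
∠(j0.98 + 6.7) = arctan(0.98/6.7) = 8.32°
∠(j0.98 + 933) = arctan(0.98/933) = 0.06°
∠H(j0.98) = − (8.32° + 0.06°) = -8.38°

|H| = -28.2 dB, ∠H = -8.4°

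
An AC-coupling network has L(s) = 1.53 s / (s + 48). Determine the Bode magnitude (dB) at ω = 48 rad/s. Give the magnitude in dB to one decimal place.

|j48| = 48
|j48 + 48| = √(48² + 48²) = 67.88
|L(j48)| = 1.53 × 48 / 67.88 = 1.0819
20 log₁₀(1.0819) = 0.68 dB

0.7 dB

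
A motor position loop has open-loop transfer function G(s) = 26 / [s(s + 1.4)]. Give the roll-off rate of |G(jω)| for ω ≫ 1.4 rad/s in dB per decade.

-40 dB/decade

With 0 zeros and 2 poles, the high-frequency asymptotic slope is 20 × (0 − 2) = -40 dB/decade.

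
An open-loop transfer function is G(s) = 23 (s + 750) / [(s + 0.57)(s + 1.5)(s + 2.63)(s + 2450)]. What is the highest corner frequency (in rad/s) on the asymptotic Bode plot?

2450 rad/s

Break frequencies occur at each pole and zero magnitude: 0.57 rad/s, 1.5 rad/s, 2.63 rad/s, 750 rad/s, 2450 rad/s.
The highest is 2450 rad/s.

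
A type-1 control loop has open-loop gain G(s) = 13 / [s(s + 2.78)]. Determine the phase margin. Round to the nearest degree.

Gain crossover: |G(jω)| = 1 at ω ≈ 3.11 rad/s.
∠G(j3.11) = −90° − arctan(3.11/2.78) ≈ -138.24°
PM = 180° + (-138.24°) = 41.76°

42°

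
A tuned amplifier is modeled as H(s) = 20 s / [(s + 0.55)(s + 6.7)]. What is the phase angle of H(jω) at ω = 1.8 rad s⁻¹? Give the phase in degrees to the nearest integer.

∠(j1.8) = 90.00°
∠(j1.8 + 0.55) = arctan(1.8/0.55) = 73.01°
∠(j1.8 + 6.7) = arctan(1.8/6.7) = 15.04°
∠H(j1.8) = 90.00° − (73.01° + 15.04°) = 1.95°

2°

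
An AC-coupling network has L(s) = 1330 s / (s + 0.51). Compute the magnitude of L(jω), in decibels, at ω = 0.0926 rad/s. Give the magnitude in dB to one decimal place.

|j0.0926| = 0.0926
|j0.0926 + 0.51| = √(0.0926² + 0.51²) = 0.5183
|L(j0.0926)| = 1330 × 0.0926 / 0.5183 = 237.6
20 log₁₀(237.6) = 47.52 dB

47.5 dB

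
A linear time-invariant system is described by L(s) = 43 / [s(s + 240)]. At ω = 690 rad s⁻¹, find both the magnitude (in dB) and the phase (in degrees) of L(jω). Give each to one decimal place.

|j690 + 240| = √(690² + 240²) = 730.5
|j690| = 690
|L(j690)| = 43 / (730.5 × 690) = 8.5304e-05
20 log₁₀(8.5304e-05) = -81.38 dB
∠(j690 + 240) = arctan(690/240) = 70.82°
∠(j690) = 90.00°
∠L(j690) = − (70.82° + 90.00°) = -160.82°

|L| = -81.4 dB, ∠L = -160.8°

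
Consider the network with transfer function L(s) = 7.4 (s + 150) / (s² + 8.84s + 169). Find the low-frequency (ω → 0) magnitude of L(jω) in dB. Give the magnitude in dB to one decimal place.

L(0) = 7.4 × 150 / 169 = 6.568
20 log₁₀(6.568) = 16.35 dB

16.3 dB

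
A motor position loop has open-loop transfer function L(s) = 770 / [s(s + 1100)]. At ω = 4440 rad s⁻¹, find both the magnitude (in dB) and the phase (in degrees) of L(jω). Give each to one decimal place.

|j4440 + 1100| = √(4440² + 1100²) = 4574
|j4440| = 4440
|L(j4440)| = 770 / (4574 × 4440) = 3.7913e-05
20 log₁₀(3.7913e-05) = -88.42 dB
∠(j4440 + 1100) = arctan(4440/1100) = 76.09°
∠(j4440) = 90.00°
∠L(j4440) = − (76.09° + 90.00°) = -166.09°

|L| = -88.4 dB, ∠L = -166.1°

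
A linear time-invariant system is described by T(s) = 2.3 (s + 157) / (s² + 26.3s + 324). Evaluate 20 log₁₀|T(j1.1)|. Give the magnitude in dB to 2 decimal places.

|j1.1 + 157| = √(1.1² + 157²) = 157
|(j1.1)² + 26.3(j1.1) + 324| = |322.79 + j28.93| = 324.1
|T(j1.1)| = 2.3 × 157 / 324.1 = 1.1142
20 log₁₀(1.1142) = 0.940 dB

0.94 dB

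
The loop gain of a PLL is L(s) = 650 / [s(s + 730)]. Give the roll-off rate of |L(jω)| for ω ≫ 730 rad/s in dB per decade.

-40 dB/decade

With 0 zeros and 2 poles, the high-frequency asymptotic slope is 20 × (0 − 2) = -40 dB/decade.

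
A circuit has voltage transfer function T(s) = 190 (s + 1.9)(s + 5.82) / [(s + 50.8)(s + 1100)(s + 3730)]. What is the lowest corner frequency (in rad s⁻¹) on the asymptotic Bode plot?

1.9 rad s⁻¹

Break frequencies occur at each pole and zero magnitude: 1.9 rad s⁻¹, 5.82 rad s⁻¹, 50.8 rad s⁻¹, 1100 rad s⁻¹, 3730 rad s⁻¹.
The lowest is 1.9 rad s⁻¹.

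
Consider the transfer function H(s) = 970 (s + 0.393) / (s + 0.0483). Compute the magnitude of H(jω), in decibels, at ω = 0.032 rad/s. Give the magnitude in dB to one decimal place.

|j0.032 + 0.393| = √(0.032² + 0.393²) = 0.3943
|j0.032 + 0.0483| = √(0.032² + 0.0483²) = 0.05794
|H(j0.032)| = 970 × 0.3943 / 0.05794 = 6601.3
20 log₁₀(6601.3) = 76.39 dB

76.4 dB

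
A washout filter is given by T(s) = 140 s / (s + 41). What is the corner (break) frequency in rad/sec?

41 rad/sec

The single real pole at s = −41 gives a corner at ω = 41 rad/sec.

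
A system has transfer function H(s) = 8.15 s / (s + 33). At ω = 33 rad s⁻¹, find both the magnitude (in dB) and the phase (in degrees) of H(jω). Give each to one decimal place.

|H| = 15.2 dB, ∠H = 45.0°

|j33| = 33
|j33 + 33| = √(33² + 33²) = 46.67
|H(j33)| = 8.15 × 33 / 46.67 = 5.7629
20 log₁₀(5.7629) = 15.21 dB
∠(j33) = 90.00°
∠(j33 + 33) = arctan(33/33) = 45.00°
∠H(j33) = 90.00° − 45.00° = 45.00°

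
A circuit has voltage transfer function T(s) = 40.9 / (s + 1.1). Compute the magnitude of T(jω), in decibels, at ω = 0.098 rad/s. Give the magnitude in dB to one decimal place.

|j0.098 + 1.1| = √(0.098² + 1.1²) = 1.104
|T(j0.098)| = 40.9 / 1.104 = 37.035
20 log₁₀(37.035) = 31.37 dB

31.4 dB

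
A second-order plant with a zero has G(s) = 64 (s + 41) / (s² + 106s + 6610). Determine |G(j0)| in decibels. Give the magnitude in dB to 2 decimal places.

G(0) = 64 × 41 / 6610 = 0.39697
20 log₁₀(0.39697) = -8.025 dB

-8.02 dB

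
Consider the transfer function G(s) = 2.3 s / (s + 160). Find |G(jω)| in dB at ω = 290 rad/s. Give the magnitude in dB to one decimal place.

6.1 dB

|j290| = 290
|j290 + 160| = √(290² + 160²) = 331.2
|G(j290)| = 2.3 × 290 / 331.2 = 2.0138
20 log₁₀(2.0138) = 6.08 dB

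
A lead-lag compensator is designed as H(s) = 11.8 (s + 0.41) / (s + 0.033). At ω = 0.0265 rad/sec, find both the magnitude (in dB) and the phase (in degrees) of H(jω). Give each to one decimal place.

|j0.0265 + 0.41| = √(0.0265² + 0.41²) = 0.4109
|j0.0265 + 0.033| = √(0.0265² + 0.033²) = 0.04232
|H(j0.0265)| = 11.8 × 0.4109 / 0.04232 = 114.55
20 log₁₀(114.55) = 41.18 dB
∠(j0.0265 + 0.41) = arctan(0.0265/0.41) = 3.70°
∠(j0.0265 + 0.033) = arctan(0.0265/0.033) = 38.77°
∠H(j0.0265) = 3.70° − 38.77° = -35.07°

|H| = 41.2 dB, ∠H = -35.1°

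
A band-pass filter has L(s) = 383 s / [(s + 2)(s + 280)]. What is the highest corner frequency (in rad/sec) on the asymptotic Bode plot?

280 rad/sec

Break frequencies occur at each pole and zero magnitude: 2 rad/sec, 280 rad/sec.
The highest is 280 rad/sec.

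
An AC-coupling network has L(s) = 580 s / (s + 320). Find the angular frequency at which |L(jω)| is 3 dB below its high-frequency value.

For a single-pole high-pass, the −3 dB point is at the pole: ω = 320 rad/sec.

320 rad/sec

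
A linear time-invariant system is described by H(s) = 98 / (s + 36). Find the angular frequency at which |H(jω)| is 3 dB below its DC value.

36 rad/sec

For a single-pole low-pass, the −3 dB point is at the pole: ω = 36 rad/sec.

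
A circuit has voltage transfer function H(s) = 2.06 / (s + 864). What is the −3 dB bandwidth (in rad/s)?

For a single-pole low-pass, the −3 dB point is at the pole: ω = 864 rad/s.

864 rad/s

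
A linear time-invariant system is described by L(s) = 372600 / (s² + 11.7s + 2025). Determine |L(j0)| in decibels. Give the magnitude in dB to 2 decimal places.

45.30 dB

L(0) = 372600 / 2025 = 184
20 log₁₀(184) = 45.296 dB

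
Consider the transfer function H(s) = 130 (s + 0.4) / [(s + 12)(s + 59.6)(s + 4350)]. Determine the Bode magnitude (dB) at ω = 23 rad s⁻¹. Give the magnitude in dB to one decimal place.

|j23 + 0.4| = √(23² + 0.4²) = 23
|j23 + 12| = √(23² + 12²) = 25.94
|j23 + 59.6| = √(23² + 59.6²) = 63.88
|j23 + 4350| = √(23² + 4350²) = 4350
|H(j23)| = 130 × 23 / (25.94 × 63.88 × 4350) = 0.0004148
20 log₁₀(0.0004148) = -67.64 dB

-67.6 dB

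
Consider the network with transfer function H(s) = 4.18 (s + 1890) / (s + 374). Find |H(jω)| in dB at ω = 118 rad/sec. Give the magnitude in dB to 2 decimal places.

26.10 dB

|j118 + 1890| = √(118² + 1890²) = 1894
|j118 + 374| = √(118² + 374²) = 392.2
|H(j118)| = 4.18 × 1894 / 392.2 = 20.184
20 log₁₀(20.184) = 26.100 dB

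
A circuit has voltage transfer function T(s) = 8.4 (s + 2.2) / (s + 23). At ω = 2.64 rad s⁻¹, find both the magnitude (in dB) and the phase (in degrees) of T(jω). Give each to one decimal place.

|T| = 1.9 dB, ∠T = 43.6°

|j2.64 + 2.2| = √(2.64² + 2.2²) = 3.437
|j2.64 + 23| = √(2.64² + 23²) = 23.15
|T(j2.64)| = 8.4 × 3.437 / 23.15 = 1.2469
20 log₁₀(1.2469) = 1.92 dB
∠(j2.64 + 2.2) = arctan(2.64/2.2) = 50.19°
∠(j2.64 + 23) = arctan(2.64/23) = 6.55°
∠T(j2.64) = 50.19° − 6.55° = 43.65°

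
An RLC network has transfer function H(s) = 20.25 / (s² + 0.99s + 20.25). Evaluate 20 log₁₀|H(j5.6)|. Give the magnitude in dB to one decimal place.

4.2 dB

|(j5.6)² + 0.99(j5.6) + 20.25| = |-11.11 + j5.544| = 12.42
|H(j5.6)| = 20.25 / 12.42 = 1.6309
20 log₁₀(1.6309) = 4.25 dB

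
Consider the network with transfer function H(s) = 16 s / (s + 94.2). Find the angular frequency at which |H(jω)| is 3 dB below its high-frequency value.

For a single-pole high-pass, the −3 dB point is at the pole: ω = 94.2 rad/s.

94.2 rad/s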